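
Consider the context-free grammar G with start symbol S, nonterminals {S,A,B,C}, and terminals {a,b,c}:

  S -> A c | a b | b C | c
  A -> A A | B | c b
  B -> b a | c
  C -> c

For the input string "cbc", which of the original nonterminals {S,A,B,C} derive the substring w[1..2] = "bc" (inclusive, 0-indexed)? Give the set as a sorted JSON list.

Convert to CNF:
  S -> A T2 | T0 C | T1 T0 | c
  A -> A A | T0 T1 | T2 T0 | c
  B -> T0 T1 | c
  C -> c
  T0 -> b
  T1 -> a
  T2 -> c

CYK fill (cells [i..j] with 1 ≤ i ≤ j ≤ 2 only):
  cell(1,1) b: {T0}  orig:{}
  cell(2,2) c: {A,B,C,S,T2}  orig:{A,B,C,S}
  cell(1,2) bc: {S}

Original NTs in T[1,2] deriving "bc": ["S"]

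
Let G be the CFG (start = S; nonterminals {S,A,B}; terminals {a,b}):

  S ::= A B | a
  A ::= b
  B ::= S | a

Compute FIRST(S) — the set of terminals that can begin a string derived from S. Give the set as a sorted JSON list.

FIRST sets, iterate to fixpoint:
pass 1:
  A via A→b: +{b}
  B via B→a: +{a}
  S via S→A B: +{b}
  S via S→a: +{a}
  FIRST(S)={a,b}  FIRST(A)={b}  FIRST(B)={a}
pass 2:
  B via B→S: +{b}
  FIRST(S)={a,b}  FIRST(A)={b}  FIRST(B)={a,b}
pass 3: (no change)
  FIRST(S)={a,b}  FIRST(A)={b}  FIRST(B)={a,b}

FIRST(S) = ["a", "b"]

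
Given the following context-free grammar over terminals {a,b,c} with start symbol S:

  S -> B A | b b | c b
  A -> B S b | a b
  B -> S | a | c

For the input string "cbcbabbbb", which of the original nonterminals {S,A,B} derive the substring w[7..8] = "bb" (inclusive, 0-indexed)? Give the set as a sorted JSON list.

CNF form of G:
  S -> B A | T0 T0 | T2 T0
  A -> B X3 | T1 T0
  B -> B A | T0 T0 | T2 T0 | a | c
  T0 -> b
  T1 -> a
  T2 -> c
  X3 -> S T0

CYK table (by increasing span) — only the sub-triangle for w[7..8]:
  cell(7,7) b: {T0}  orig:{}
  cell(8,8) b: {T0}  orig:{}
  cell(7,8) bb: {B,S}

Original NTs in T[7,8] deriving "bb": ["B", "S"]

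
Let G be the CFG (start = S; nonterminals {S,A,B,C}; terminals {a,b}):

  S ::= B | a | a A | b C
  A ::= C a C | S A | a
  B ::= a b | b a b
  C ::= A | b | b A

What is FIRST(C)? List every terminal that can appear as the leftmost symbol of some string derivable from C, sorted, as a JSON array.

FIRST iteration:
round 1:
  A via A→a: +{a}
  B via B→a b: +{a}
  B via B→b a b: +{b}
  C via C→A: +{a}
  C via C→b: +{b}
  S via S→B: +{a,b}
  FIRST[S]={a,b}  FIRST[A]={a}  FIRST[B]={a,b}  FIRST[C]={a,b}
round 2:
  A via A→C a C: +{b}
  FIRST[S]={a,b}  FIRST[A]={a,b}  FIRST[B]={a,b}  FIRST[C]={a,b}
round 3: (stable)
  FIRST[S]={a,b}  FIRST[A]={a,b}  FIRST[B]={a,b}  FIRST[C]={a,b}

FIRST(C) = ["a", "b"]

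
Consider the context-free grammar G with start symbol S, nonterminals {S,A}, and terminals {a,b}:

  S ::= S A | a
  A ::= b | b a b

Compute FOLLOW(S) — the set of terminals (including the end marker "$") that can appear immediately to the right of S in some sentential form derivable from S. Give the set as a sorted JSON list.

FIRST sets, iterate to fixpoint:
round 1:
  A via A→b: +{b}
  S via S→a: +{a}
  FIRST(S)={a}  FIRST(A)={b}
round 2: (stable)
  FIRST(S)={a}  FIRST(A)={b}

FOLLOW sets:
initialize: $ ∈ FOLLOW(S)
pass 1:
  S→S A: FOLLOW(S) ⊇ FIRST(A) = {b}; new: +{b}
  S→S A: FOLLOW(A) ⊇ FOLLOW(S) ⊇ {$,b}; new: +{$,b}
  S: {$,b}  A: {$,b}
pass 2: (stable)
  S: {$,b}  A: {$,b}

FOLLOW(S) = ["$", "b"]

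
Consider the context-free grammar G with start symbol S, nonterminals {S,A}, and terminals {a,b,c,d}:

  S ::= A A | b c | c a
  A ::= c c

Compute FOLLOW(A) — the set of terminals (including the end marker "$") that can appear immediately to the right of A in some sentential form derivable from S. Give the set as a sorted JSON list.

FIRST iteration:
round 1:
  A via A→c c: +{c}
  S via S→A A: +{c}
  S via S→b c: +{b}
  FIRST(S)={b,c}  FIRST(A)={c}
round 2: done
  FIRST(S)={b,c}  FIRST(A)={c}

Compute FOLLOW by fixpoint:
initialize: $ ∈ FOLLOW(S)
[1]
  S→A A: FOLLOW(A) ⊇ FIRST(A) = {c}; new: +{c}
  S→A A: FOLLOW(A) ⊇ FOLLOW(S) ⊇ {$}; new: +{$}
  S: {$}  A: {$,c}
[2] (stable)
  S: {$}  A: {$,c}

FOLLOW(A) = ["$", "c"]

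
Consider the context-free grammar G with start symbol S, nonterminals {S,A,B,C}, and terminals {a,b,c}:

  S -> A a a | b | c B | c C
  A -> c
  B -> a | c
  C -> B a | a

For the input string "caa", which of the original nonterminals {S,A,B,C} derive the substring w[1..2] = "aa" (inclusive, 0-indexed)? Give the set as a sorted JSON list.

CNF form of G:
  S -> A X2 | T1 B | T1 C | b
  A -> c
  B -> a | c
  C -> B T0 | a
  T0 -> a
  T1 -> c
  X2 -> T0 T0

Fill CYK table bottom-up, restricted to cells inside w[1..2]:
  cell(1,1) a: {B,C,T0}  orig:{B,C}
  cell(2,2) a: {B,C,T0}  orig:{B,C}
  cell(1,2) aa: {C,X2}  orig:{C}

Original NTs in T[1,2] deriving "aa": ["C"]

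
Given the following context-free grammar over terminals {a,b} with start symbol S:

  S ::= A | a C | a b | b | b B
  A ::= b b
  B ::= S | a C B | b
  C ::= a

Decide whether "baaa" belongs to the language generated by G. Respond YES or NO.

CNF form of G:
  S -> T0 B | T0 T0 | T1 C | T1 T0 | b
  A -> T0 T0
  B -> T0 B | T0 T0 | T1 C | T1 T0 | T1 X2 | b
  C -> a
  T0 -> b
  T1 -> a
  X2 -> C B

CYK table (by increasing span):
  [0..0]={B,S,T0}  "b"  orig:{B,S}
  [1..1]={C,T1}  "a"  orig:{C}
  [2..2]={C,T1}  "a"  orig:{C}
  [3..3]={C,T1}  "a"  orig:{C}
  [0..1]=∅  "ba"
  [1..2]={B,S}  "aa"
  [2..3]={B,S}  "aa"
  [0..2]={B,S}  "baa"
  [1..3]={X2}  "aaa"  orig:{}
  [0..3]=∅  "baaa"

S ∉ T[0,3] ⇒ NO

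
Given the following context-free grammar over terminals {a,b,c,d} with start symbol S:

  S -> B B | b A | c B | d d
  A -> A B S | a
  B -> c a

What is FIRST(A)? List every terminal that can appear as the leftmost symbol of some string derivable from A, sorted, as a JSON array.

Compute FIRST by fixpoint:
round 1:
  A via A→a: +{a}
  B via B→c a: +{c}
  S via S→B B: +{c}
  S via S→b A: +{b}
  S via S→d d: +{d}
  FIRST[S]={b,c,d}  FIRST[A]={a}  FIRST[B]={c}
round 2: — fixpoint
  FIRST[S]={b,c,d}  FIRST[A]={a}  FIRST[B]={c}

FIRST(A) = ["a"]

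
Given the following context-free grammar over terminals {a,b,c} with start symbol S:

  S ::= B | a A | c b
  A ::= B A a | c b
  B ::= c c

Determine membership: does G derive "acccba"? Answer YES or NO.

Convert to CNF:
  S -> T0 A | T1 T1 | T1 T2
  A -> B X3 | T1 T2
  B -> T1 T1
  T0 -> a
  T1 -> c
  T2 -> b
  X3 -> A T0

CYK table (by increasing span):
  T[0,0] 'a' = {T0}  orig:{}
  T[1,1] 'c' = {T1}  orig:{}
  T[2,2] 'c' = {T1}  orig:{}
  T[3,3] 'c' = {T1}  orig:{}
  T[4,4] 'b' = {T2}  orig:{}
  T[5,5] 'a' = {T0}  orig:{}
  T[0,1] 'ac' = ∅
  T[1,2] 'cc' = {B,S}
  T[2,3] 'cc' = {B,S}
  T[3,4] 'cb' = {A,S}
  T[4,5] 'ba' = ∅
  T[0,2] 'acc' = ∅
  T[1,3] 'ccc' = ∅
  T[2,4] 'ccb' = ∅
  T[3,5] 'cba' = {X3}  orig:{}
  T[0,3] 'accc' = ∅
  T[1,4] 'cccb' = ∅
  T[2,5] 'ccba' = ∅
  T[0,4] 'acccb' = ∅
  T[1,5] 'cccba' = {A}
  T[0,5] 'acccba' = {S}

S ∈ T[0,5] ⇒ YES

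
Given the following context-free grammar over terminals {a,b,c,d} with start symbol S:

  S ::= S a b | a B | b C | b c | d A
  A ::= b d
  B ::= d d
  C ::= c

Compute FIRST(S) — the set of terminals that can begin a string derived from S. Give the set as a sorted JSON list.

Compute FIRST by fixpoint:
iter 1:
  A via A→b d: +{b}
  B via B→d d: +{d}
  C via C→c: +{c}
  S via S→a B: +{a}
  S via S→b C: +{b}
  S via S→d A: +{d}
  FIRST[S]={a,b,d}  FIRST[A]={b}  FIRST[B]={d}  FIRST[C]={c}
iter 2: done
  FIRST[S]={a,b,d}  FIRST[A]={b}  FIRST[B]={d}  FIRST[C]={c}

FIRST(S) = ["a", "b", "d"]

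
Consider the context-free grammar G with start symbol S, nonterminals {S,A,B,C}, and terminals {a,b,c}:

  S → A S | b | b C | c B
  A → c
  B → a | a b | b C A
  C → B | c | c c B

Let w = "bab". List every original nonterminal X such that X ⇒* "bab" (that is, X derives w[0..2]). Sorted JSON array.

Convert to CNF:
  S -> A S | T1 C | T2 B | b
  A -> c
  B -> T0 T1 | T1 X3 | a
  C -> T0 T1 | T1 X4 | T2 X5 | a | c
  T0 -> a
  T1 -> b
  T2 -> c
  X3 -> C A
  X4 -> C A
  X5 -> T2 B

CYK table (by increasing span) (cells [i..j] with 0 ≤ i ≤ j ≤ 2 only):
  T[0,0] 'b' = {S,T1}  orig:{S}
  T[1,1] 'a' = {B,C,T0}  orig:{B,C}
  T[2,2] 'b' = {S,T1}  orig:{S}
  T[0,1] 'ba' = {S}
  T[1,2] 'ab' = {B,C}
  T[0,2] 'bab' = {S}

Original NTs in T[0,2] deriving "bab": ["S"]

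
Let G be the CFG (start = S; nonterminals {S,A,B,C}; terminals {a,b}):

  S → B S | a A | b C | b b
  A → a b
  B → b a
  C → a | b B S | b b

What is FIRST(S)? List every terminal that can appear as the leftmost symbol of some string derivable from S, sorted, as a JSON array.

FIRST iteration:
iter 1:
  A via A→a b: +{a}
  B via B→b a: +{b}
  C via C→a: +{a}
  C via C→b B S: +{b}
  S via S→B S: +{b}
  S via S→a A: +{a}
  FIRST(S)={a,b}  FIRST(A)={a}  FIRST(B)={b}  FIRST(C)={a,b}
iter 2: done
  FIRST(S)={a,b}  FIRST(A)={a}  FIRST(B)={b}  FIRST(C)={a,b}

FIRST(S) = ["a", "b"]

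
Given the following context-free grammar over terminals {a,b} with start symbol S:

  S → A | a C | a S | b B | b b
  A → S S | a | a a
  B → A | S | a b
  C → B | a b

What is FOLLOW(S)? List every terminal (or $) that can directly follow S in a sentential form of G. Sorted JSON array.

Compute FIRST by fixpoint:
[1]
  A via A→a: +{a}
  B via B→A: +{a}
  C via C→B: +{a}
  S via S→A: +{a}
  S via S→b B: +{b}
  FIRST(S)={a,b}  FIRST(A)={a}  FIRST(B)={a}  FIRST(C)={a}
[2]
  A via A→S S: +{b}
  B via B→A: +{b}
  C via C→B: +{b}
  FIRST(S)={a,b}  FIRST(A)={a,b}  FIRST(B)={a,b}  FIRST(C)={a,b}
[3] (stable)
  FIRST(S)={a,b}  FIRST(A)={a,b}  FIRST(B)={a,b}  FIRST(C)={a,b}

FOLLOW iteration:
initialize: $ ∈ FOLLOW(S)
round 1:
  A→S S: FOLLOW(S) ⊇ FIRST(S) = {a,b}; new: +{a,b}
  S→A: FOLLOW(A) ⊇ FOLLOW(S) ⊇ {$,a,b}; new: +{$,a,b}
  S→a C: FOLLOW(C) ⊇ FOLLOW(S) ⊇ {$,a,b}; new: +{$,a,b}
  S→b B: FOLLOW(B) ⊇ FOLLOW(S) ⊇ {$,a,b}; new: +{$,a,b}
  S: {$,a,b}  A: {$,a,b}  B: {$,a,b}  C: {$,a,b}
round 2: (stable)
  S: {$,a,b}  A: {$,a,b}  B: {$,a,b}  C: {$,a,b}

FOLLOW(S) = ["$", "a", "b"]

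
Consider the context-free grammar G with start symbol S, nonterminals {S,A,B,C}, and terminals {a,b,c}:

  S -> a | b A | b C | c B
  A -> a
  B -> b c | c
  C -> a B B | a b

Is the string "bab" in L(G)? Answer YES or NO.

CNF form of G:
  S -> T0 A | T0 C | T1 B | a
  A -> a
  B -> T0 T1 | c
  C -> T2 T0 | T2 X3
  T0 -> b
  T1 -> c
  T2 -> a
  X3 -> B B

Fill CYK table bottom-up:
  T[0,0] 'b' = {T0}  orig:{}
  T[1,1] 'a' = {A,S,T2}  orig:{A,S}
  T[2,2] 'b' = {T0}  orig:{}
  T[0,1] 'ba' = {S}
  T[1,2] 'ab' = {C}
  T[0,2] 'bab' = {S}

S ∈ T[0,2] ⇒ YES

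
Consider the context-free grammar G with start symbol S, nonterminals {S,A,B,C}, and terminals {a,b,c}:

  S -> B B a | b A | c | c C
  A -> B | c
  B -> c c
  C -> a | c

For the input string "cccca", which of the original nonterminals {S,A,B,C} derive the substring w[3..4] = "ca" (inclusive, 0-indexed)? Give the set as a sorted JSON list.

Convert to CNF:
  S -> B X3 | T0 C | T2 A | c
  A -> T0 T0 | c
  B -> T0 T0
  C -> a | c
  T0 -> c
  T1 -> a
  T2 -> b
  X3 -> B T1

CYK fill, restricted to cells inside w[3..4]:
  [3..3]={A,C,S,T0}  "c"  orig:{A,C,S}
  [4..4]={C,T1}  "a"  orig:{C}
  [3..4]={S}  "ca"

Original NTs in T[3,4] deriving "ca": ["S"]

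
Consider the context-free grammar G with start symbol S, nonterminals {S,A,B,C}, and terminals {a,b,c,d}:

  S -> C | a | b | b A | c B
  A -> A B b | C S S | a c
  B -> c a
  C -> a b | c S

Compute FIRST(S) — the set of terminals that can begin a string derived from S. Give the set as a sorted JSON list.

Compute FIRST by fixpoint:
round 1:
  A via A→a c: +{a}
  B via B→c a: +{c}
  C via C→a b: +{a}
  C via C→c S: +{c}
  S via S→C: +{a,c}
  S via S→b: +{b}
  S: {a,b,c}  A: {a}  B: {c}  C: {a,c}
round 2:
  A via A→C S S: +{c}
  S: {a,b,c}  A: {a,c}  B: {c}  C: {a,c}
round 3: — fixpoint
  S: {a,b,c}  A: {a,c}  B: {c}  C: {a,c}

FIRST(S) = ["a", "b", "c"]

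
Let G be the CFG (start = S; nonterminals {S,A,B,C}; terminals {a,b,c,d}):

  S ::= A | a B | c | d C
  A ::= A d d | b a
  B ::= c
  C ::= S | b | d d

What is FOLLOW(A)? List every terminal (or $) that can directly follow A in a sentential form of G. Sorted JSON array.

Compute FIRST by fixpoint:
[1]
  A via A→b a: +{b}
  B via B→c: +{c}
  C via C→b: +{b}
  C via C→d d: +{d}
  S via S→A: +{b}
  S via S→a B: +{a}
  S via S→c: +{c}
  S via S→d C: +{d}
  S: {a,b,c,d}  A: {b}  B: {c}  C: {b,d}
[2]
  C via C→S: +{a,c}
  S: {a,b,c,d}  A: {b}  B: {c}  C: {a,b,c,d}
[3] (no change)
  S: {a,b,c,d}  A: {b}  B: {c}  C: {a,b,c,d}

Compute FOLLOW by fixpoint:
FOLLOW(S) := {$}
pass 1:
  A→A d d: FOLLOW(A) ⊇ FIRST(d) = {d}; new: +{d}
  S→A: FOLLOW(A) ⊇ FOLLOW(S) ⊇ {$}; new: +{$}
  S→a B: FOLLOW(B) ⊇ FOLLOW(S) ⊇ {$}; new: +{$}
  S→d C: FOLLOW(C) ⊇ FOLLOW(S) ⊇ {$}; new: +{$}
  FOLLOW(S)={$}  FOLLOW(A)={$,d}  FOLLOW(B)={$}  FOLLOW(C)={$}
pass 2: — fixpoint
  FOLLOW(S)={$}  FOLLOW(A)={$,d}  FOLLOW(B)={$}  FOLLOW(C)={$}

FOLLOW(A) = ["$", "d"]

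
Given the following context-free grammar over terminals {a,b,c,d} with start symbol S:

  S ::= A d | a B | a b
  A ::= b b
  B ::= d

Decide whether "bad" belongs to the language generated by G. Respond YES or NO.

CNF form of G:
  S -> A T1 | T2 B | T2 T0
  A -> T0 T0
  B -> d
  T0 -> b
  T1 -> d
  T2 -> a

Fill CYK table bottom-up:
  cell(0,0) b: {T0}  orig:{}
  cell(1,1) a: {T2}  orig:{}
  cell(2,2) d: {B,T1}  orig:{B}
  cell(0,1) ba: ∅
  cell(1,2) ad: {S}
  cell(0,2) bad: ∅

S ∉ T[0,2] ⇒ NO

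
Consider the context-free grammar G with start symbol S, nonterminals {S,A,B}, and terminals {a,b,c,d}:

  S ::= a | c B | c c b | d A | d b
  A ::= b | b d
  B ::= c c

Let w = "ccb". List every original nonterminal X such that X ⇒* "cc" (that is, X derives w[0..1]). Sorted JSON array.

CNF form of G:
  S -> T1 A | T1 T0 | T2 B | T2 X3 | a
  A -> T0 T1 | b
  B -> T2 T2
  T0 -> b
  T1 -> d
  T2 -> c
  X3 -> T2 T0

CYK table (by increasing span), restricted to cells inside w[0..1]:
  [0..0]={T2}  "c"  orig:{}
  [1..1]={T2}  "c"  orig:{}
  [0..1]={B}  "cc"

Original NTs in T[0,1] deriving "cc": ["B"]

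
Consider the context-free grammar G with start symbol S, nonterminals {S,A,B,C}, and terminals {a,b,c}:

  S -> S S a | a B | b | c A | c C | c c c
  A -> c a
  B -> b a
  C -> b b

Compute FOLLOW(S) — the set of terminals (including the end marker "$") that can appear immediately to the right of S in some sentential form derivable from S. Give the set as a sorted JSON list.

Compute FIRST by fixpoint:
round 1:
  A via A→c a: +{c}
  B via B→b a: +{b}
  C via C→b b: +{b}
  S via S→a B: +{a}
  S via S→b: +{b}
  S via S→c A: +{c}
  S: {a,b,c}  A: {c}  B: {b}  C: {b}
round 2: (no change)
  S: {a,b,c}  A: {c}  B: {b}  C: {b}

Compute FOLLOW by fixpoint:
FOLLOW(S) := {$}
pass 1:
  S→S S a: FOLLOW(S) ⊇ FIRST(S) = {a,b,c}; new: +{a,b,c}
  S→a B: FOLLOW(B) ⊇ FOLLOW(S) ⊇ {$,a,b,c}; new: +{$,a,b,c}
  S→c A: FOLLOW(A) ⊇ FOLLOW(S) ⊇ {$,a,b,c}; new: +{$,a,b,c}
  S→c C: FOLLOW(C) ⊇ FOLLOW(S) ⊇ {$,a,b,c}; new: +{$,a,b,c}
  S: {$,a,b,c}  A: {$,a,b,c}  B: {$,a,b,c}  C: {$,a,b,c}
pass 2: done
  S: {$,a,b,c}  A: {$,a,b,c}  B: {$,a,b,c}  C: {$,a,b,c}

FOLLOW(S) = ["$", "a", "b", "c"]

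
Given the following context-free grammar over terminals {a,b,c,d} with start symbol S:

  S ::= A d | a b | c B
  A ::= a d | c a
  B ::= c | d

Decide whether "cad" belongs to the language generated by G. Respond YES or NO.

Convert to CNF:
  S -> A T1 | T0 T3 | T2 B
  A -> T0 T1 | T2 T0
  B -> c | d
  T0 -> a
  T1 -> d
  T2 -> c
  T3 -> b

CYK table (by increasing span):
  [0..0]={B,T2}  "c"  orig:{B}
  [1..1]={T0}  "a"  orig:{}
  [2..2]={B,T1}  "d"  orig:{B}
  [0..1]={A}  "ca"
  [1..2]={A}  "ad"
  [0..2]={S}  "cad"

S ∈ T[0,2] ⇒ YES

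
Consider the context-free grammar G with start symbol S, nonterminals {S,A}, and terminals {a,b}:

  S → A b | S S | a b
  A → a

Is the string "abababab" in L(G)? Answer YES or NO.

Convert to CNF:
  S -> A T0 | S S | T1 T0
  A -> a
  T0 -> b
  T1 -> a

CYK fill:
  cell(0,0) a: {A,T1}  orig:{A}
  cell(1,1) b: {T0}  orig:{}
  cell(2,2) a: {A,T1}  orig:{A}
  cell(3,3) b: {T0}  orig:{}
  cell(4,4) a: {A,T1}  orig:{A}
  cell(5,5) b: {T0}  orig:{}
  cell(6,6) a: {A,T1}  orig:{A}
  cell(7,7) b: {T0}  orig:{}
  cell(0,1) ab: {S}
  cell(1,2) ba: ∅
  cell(2,3) ab: {S}
  cell(3,4) ba: ∅
  cell(4,5) ab: {S}
  cell(5,6) ba: ∅
  cell(6,7) ab: {S}
  cell(0,2) aba: ∅
  cell(1,3) bab: ∅
  cell(2,4) aba: ∅
  cell(3,5) bab: ∅
  cell(4,6) aba: ∅
  cell(5,7) bab: ∅
  cell(0,3) abab: {S}
  cell(1,4) baba: ∅
  cell(2,5) abab: {S}
  cell(3,6) baba: ∅
  cell(4,7) abab: {S}
  cell(0,4) ababa: ∅
  cell(1,5) babab: ∅
  cell(2,6) ababa: ∅
  cell(3,7) babab: ∅
  cell(0,5) ababab: {S}
  cell(1,6) bababa: ∅
  cell(2,7) ababab: {S}
  cell(0,6) abababa: ∅
  cell(1,7) bababab: ∅
  cell(0,7) abababab: {S}

S ∈ T[0,7] ⇒ YES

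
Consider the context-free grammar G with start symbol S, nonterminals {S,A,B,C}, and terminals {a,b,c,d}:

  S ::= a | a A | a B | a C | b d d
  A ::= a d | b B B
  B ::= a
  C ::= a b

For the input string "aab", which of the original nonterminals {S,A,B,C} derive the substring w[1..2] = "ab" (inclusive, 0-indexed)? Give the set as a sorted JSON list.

CNF form of G:
  S -> T0 A | T0 B | T0 C | T2 X4 | a
  A -> T0 T1 | T2 X3
  B -> a
  C -> T0 T2
  T0 -> a
  T1 -> d
  T2 -> b
  X3 -> B B
  X4 -> T1 T1

CYK fill — only the sub-triangle for w[1..2]:
  [1..1]={B,S,T0}  "a"  orig:{B,S}
  [2..2]={T2}  "b"  orig:{}
  [1..2]={C}  "ab"

Original NTs in T[1,2] deriving "ab": ["C"]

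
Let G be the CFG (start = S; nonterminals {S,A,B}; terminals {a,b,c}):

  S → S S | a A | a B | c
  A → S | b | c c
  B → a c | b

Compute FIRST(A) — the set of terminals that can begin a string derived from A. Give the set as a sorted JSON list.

FIRST iteration:
[1]
  A via A→b: +{b}
  A via A→c c: +{c}
  B via B→a c: +{a}
  B via B→b: +{b}
  S via S→a A: +{a}
  S via S→c: +{c}
  S: {a,c}  A: {b,c}  B: {a,b}
[2]
  A via A→S: +{a}
  S: {a,c}  A: {a,b,c}  B: {a,b}
[3] (stable)
  S: {a,c}  A: {a,b,c}  B: {a,b}

FIRST(A) = ["a", "b", "c"]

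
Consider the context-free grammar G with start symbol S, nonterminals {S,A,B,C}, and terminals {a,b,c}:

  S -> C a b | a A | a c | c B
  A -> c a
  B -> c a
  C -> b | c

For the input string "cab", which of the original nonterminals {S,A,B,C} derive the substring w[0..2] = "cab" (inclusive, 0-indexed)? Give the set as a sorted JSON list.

CNF form of G:
  S -> C X3 | T0 B | T1 A | T1 T0
  A -> T0 T1
  B -> T0 T1
  C -> b | c
  T0 -> c
  T1 -> a
  T2 -> b
  X3 -> T1 T2

CYK fill, restricted to cells inside w[0..2]:
  T[0,0] 'c' = {C,T0}  orig:{C}
  T[1,1] 'a' = {T1}  orig:{}
  T[2,2] 'b' = {C,T2}  orig:{C}
  T[0,1] 'ca' = {A,B}
  T[1,2] 'ab' = {X3}  orig:{}
  T[0,2] 'cab' = {S}

Original NTs in T[0,2] deriving "cab": ["S"]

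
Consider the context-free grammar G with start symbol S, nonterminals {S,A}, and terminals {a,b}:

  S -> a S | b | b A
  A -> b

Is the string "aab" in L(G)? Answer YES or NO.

Convert to CNF:
  S -> T0 S | T1 A | b
  A -> b
  T0 -> a
  T1 -> b

Fill CYK table bottom-up:
  cell(0,0) a: {T0}  orig:{}
  cell(1,1) a: {T0}  orig:{}
  cell(2,2) b: {A,S,T1}  orig:{A,S}
  cell(0,1) aa: ∅
  cell(1,2) ab: {S}
  cell(0,2) aab: {S}

S ∈ T[0,2] ⇒ YES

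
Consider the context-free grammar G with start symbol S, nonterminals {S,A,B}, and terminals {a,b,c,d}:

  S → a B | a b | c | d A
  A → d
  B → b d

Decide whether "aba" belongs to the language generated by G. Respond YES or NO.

Convert to CNF:
  S -> T1 A | T2 B | T2 T0 | c
  A -> d
  B -> T0 T1
  T0 -> b
  T1 -> d
  T2 -> a

CYK table (by increasing span):
  T[0,0] 'a' = {T2}  orig:{}
  T[1,1] 'b' = {T0}  orig:{}
  T[2,2] 'a' = {T2}  orig:{}
  T[0,1] 'ab' = {S}
  T[1,2] 'ba' = ∅
  T[0,2] 'aba' = ∅

S ∉ T[0,2] ⇒ NO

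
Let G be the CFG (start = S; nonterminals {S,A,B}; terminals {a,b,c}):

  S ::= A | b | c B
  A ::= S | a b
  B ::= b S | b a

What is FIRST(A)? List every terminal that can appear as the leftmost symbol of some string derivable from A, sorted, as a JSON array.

Compute FIRST by fixpoint:
pass 1:
  A via A→a b: +{a}
  B via B→b S: +{b}
  S via S→A: +{a}
  S via S→b: +{b}
  S via S→c B: +{c}
  FIRST[S]={a,b,c}  FIRST[A]={a}  FIRST[B]={b}
pass 2:
  A via A→S: +{b,c}
  FIRST[S]={a,b,c}  FIRST[A]={a,b,c}  FIRST[B]={b}
pass 3: done
  FIRST[S]={a,b,c}  FIRST[A]={a,b,c}  FIRST[B]={b}

FIRST(A) = ["a", "b", "c"]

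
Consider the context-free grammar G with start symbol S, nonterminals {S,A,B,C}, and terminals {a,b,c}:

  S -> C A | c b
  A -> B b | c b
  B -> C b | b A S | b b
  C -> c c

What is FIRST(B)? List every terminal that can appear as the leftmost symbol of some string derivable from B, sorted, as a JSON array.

Compute FIRST by fixpoint:
iter 1:
  A via A→c b: +{c}
  B via B→b A S: +{b}
  C via C→c c: +{c}
  S via S→C A: +{c}
  FIRST[S]={c}  FIRST[A]={c}  FIRST[B]={b}  FIRST[C]={c}
iter 2:
  A via A→B b: +{b}
  B via B→C b: +{c}
  FIRST[S]={c}  FIRST[A]={b,c}  FIRST[B]={b,c}  FIRST[C]={c}
iter 3: (stable)
  FIRST[S]={c}  FIRST[A]={b,c}  FIRST[B]={b,c}  FIRST[C]={c}

FIRST(B) = ["b", "c"]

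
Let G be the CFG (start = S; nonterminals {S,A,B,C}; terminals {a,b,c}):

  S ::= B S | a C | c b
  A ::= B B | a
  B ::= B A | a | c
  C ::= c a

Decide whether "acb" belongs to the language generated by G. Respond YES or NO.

CNF form of G:
  S -> B S | T0 T2 | T1 C
  A -> B B | a
  B -> B A | a | c
  C -> T0 T1
  T0 -> c
  T1 -> a
  T2 -> b

CYK fill:
  cell(0,0) a: {A,B,T1}  orig:{A,B}
  cell(1,1) c: {B,T0}  orig:{B}
  cell(2,2) b: {T2}  orig:{}
  cell(0,1) ac: {A}
  cell(1,2) cb: {S}
  cell(0,2) acb: {S}

S ∈ T[0,2] ⇒ YES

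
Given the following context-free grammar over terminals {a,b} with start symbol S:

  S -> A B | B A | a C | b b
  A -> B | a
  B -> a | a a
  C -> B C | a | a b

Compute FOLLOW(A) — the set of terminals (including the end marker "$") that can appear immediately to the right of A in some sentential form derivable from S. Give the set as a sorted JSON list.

FIRST iteration:
pass 1:
  A via A→a: +{a}
  B via B→a: +{a}
  C via C→B C: +{a}
  S via S→A B: +{a}
  S via S→b b: +{b}
  FIRST[S]={a,b}  FIRST[A]={a}  FIRST[B]={a}  FIRST[C]={a}
pass 2: — fixpoint
  FIRST[S]={a,b}  FIRST[A]={a}  FIRST[B]={a}  FIRST[C]={a}

FOLLOW iteration:
seed FOLLOW(S) with $
round 1:
  C→B C: FOLLOW(B) ⊇ FIRST(C) = {a}; new: +{a}
  S→A B: FOLLOW(A) ⊇ FIRST(B) = {a}; new: +{a}
  S→A B: FOLLOW(B) ⊇ FOLLOW(S) ⊇ {$}; new: +{$}
  S→B A: FOLLOW(A) ⊇ FOLLOW(S) ⊇ {$}; new: +{$}
  S→a C: FOLLOW(C) ⊇ FOLLOW(S) ⊇ {$}; new: +{$}
  S: {$}  A: {$,a}  B: {$,a}  C: {$}
round 2: done
  S: {$}  A: {$,a}  B: {$,a}  C: {$}

FOLLOW(A) = ["$", "a"]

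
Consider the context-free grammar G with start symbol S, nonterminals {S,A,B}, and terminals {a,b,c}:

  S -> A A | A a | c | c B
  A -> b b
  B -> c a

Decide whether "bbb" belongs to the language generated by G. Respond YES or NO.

CNF form of G:
  S -> A A | A T2 | T1 B | c
  A -> T0 T0
  B -> T1 T2
  T0 -> b
  T1 -> c
  T2 -> a

Fill CYK table bottom-up:
  T[0,0] 'b' = {T0}  orig:{}
  T[1,1] 'b' = {T0}  orig:{}
  T[2,2] 'b' = {T0}  orig:{}
  T[0,1] 'bb' = {A}
  T[1,2] 'bb' = {A}
  T[0,2] 'bbb' = ∅

S ∉ T[0,2] ⇒ NO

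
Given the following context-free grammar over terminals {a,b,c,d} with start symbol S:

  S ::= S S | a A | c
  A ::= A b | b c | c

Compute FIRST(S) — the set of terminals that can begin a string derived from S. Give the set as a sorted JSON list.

FIRST sets, iterate to fixpoint:
round 1:
  A via A→b c: +{b}
  A via A→c: +{c}
  S via S→a A: +{a}
  S via S→c: +{c}
  FIRST[S]={a,c}  FIRST[A]={b,c}
round 2: — fixpoint
  FIRST[S]={a,c}  FIRST[A]={b,c}

FIRST(S) = ["a", "c"]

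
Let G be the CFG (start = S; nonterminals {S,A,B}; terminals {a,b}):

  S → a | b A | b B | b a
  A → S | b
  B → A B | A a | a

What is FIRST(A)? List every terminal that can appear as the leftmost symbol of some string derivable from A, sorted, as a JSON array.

Compute FIRST by fixpoint:
[1]
  A via A→b: +{b}
  B via B→A B: +{b}
  B via B→a: +{a}
  S via S→a: +{a}
  S via S→b A: +{b}
  S: {a,b}  A: {b}  B: {a,b}
[2]
  A via A→S: +{a}
  S: {a,b}  A: {a,b}  B: {a,b}
[3] (stable)
  S: {a,b}  A: {a,b}  B: {a,b}

FIRST(A) = ["a", "b"]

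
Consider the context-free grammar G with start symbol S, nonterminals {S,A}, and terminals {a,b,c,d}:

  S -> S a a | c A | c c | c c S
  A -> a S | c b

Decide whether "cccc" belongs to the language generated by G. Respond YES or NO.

CNF form of G:
  S -> S X3 | T1 A | T1 T1 | T1 X4
  A -> T0 S | T1 T2
  T0 -> a
  T1 -> c
  T2 -> b
  X3 -> T0 T0
  X4 -> T1 S

Fill CYK table bottom-up:
  T[0,0] 'c' = {T1}  orig:{}
  T[1,1] 'c' = {T1}  orig:{}
  T[2,2] 'c' = {T1}  orig:{}
  T[3,3] 'c' = {T1}  orig:{}
  T[0,1] 'cc' = {S}
  T[1,2] 'cc' = {S}
  T[2,3] 'cc' = {S}
  T[0,2] 'ccc' = {X4}  orig:{}
  T[1,3] 'ccc' = {X4}  orig:{}
  T[0,3] 'cccc' = {S}

S ∈ T[0,3] ⇒ YES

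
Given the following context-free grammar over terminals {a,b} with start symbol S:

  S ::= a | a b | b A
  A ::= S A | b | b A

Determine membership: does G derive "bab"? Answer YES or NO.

CNF form of G:
  S -> T0 A | T1 T0 | a
  A -> S A | T0 A | b
  T0 -> b
  T1 -> a

CYK table (by increasing span):
  cell(0,0) b: {A,T0}  orig:{A}
  cell(1,1) a: {S,T1}  orig:{S}
  cell(2,2) b: {A,T0}  orig:{A}
  cell(0,1) ba: ∅
  cell(1,2) ab: {A,S}
  cell(0,2) bab: {A,S}

S ∈ T[0,2] ⇒ YES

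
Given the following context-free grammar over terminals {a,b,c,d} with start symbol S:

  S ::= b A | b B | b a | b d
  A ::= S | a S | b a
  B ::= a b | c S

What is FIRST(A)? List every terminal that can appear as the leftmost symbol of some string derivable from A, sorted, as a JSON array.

Compute FIRST by fixpoint:
round 1:
  A via A→a S: +{a}
  A via A→b a: +{b}
  B via B→a b: +{a}
  B via B→c S: +{c}
  S via S→b A: +{b}
  FIRST(S)={b}  FIRST(A)={a,b}  FIRST(B)={a,c}
round 2: — fixpoint
  FIRST(S)={b}  FIRST(A)={a,b}  FIRST(B)={a,c}

FIRST(A) = ["a", "b"]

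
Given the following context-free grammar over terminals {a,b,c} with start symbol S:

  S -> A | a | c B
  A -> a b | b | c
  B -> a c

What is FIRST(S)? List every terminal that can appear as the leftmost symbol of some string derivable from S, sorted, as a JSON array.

FIRST iteration:
[1]
  A via A→a b: +{a}
  A via A→b: +{b}
  A via A→c: +{c}
  B via B→a c: +{a}
  S via S→A: +{a,b,c}
  S: {a,b,c}  A: {a,b,c}  B: {a}
[2] (no change)
  S: {a,b,c}  A: {a,b,c}  B: {a}

FIRST(S) = ["a", "b", "c"]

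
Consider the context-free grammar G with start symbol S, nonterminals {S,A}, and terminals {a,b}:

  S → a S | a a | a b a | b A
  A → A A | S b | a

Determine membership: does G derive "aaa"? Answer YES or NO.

Convert to CNF:
  S -> T0 A | T1 S | T1 T1 | T1 X2
  A -> A A | S T0 | a
  T0 -> b
  T1 -> a
  X2 -> T0 T1

CYK fill:
  cell(0,0) a: {A,T1}  orig:{A}
  cell(1,1) a: {A,T1}  orig:{A}
  cell(2,2) a: {A,T1}  orig:{A}
  cell(0,1) aa: {A,S}
  cell(1,2) aa: {A,S}
  cell(0,2) aaa: {A,S}

S ∈ T[0,2] ⇒ YES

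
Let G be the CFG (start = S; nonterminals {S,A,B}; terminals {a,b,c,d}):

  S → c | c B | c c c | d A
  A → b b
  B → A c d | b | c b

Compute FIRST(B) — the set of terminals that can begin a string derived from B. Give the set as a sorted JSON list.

FIRST sets, iterate to fixpoint:
[1]
  A via A→b b: +{b}
  B via B→A c d: +{b}
  B via B→c b: +{c}
  S via S→c: +{c}
  S via S→d A: +{d}
  FIRST(S)={c,d}  FIRST(A)={b}  FIRST(B)={b,c}
[2] (no change)
  FIRST(S)={c,d}  FIRST(A)={b}  FIRST(B)={b,c}

FIRST(B) = ["b", "c"]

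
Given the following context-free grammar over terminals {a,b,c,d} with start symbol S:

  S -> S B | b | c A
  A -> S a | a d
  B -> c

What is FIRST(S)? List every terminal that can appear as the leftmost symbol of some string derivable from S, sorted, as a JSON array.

Compute FIRST by fixpoint:
round 1:
  A via A→a d: +{a}
  B via B→c: +{c}
  S via S→b: +{b}
  S via S→c A: +{c}
  S: {b,c}  A: {a}  B: {c}
round 2:
  A via A→S a: +{b,c}
  S: {b,c}  A: {a,b,c}  B: {c}
round 3: done
  S: {b,c}  A: {a,b,c}  B: {c}

FIRST(S) = ["b", "c"]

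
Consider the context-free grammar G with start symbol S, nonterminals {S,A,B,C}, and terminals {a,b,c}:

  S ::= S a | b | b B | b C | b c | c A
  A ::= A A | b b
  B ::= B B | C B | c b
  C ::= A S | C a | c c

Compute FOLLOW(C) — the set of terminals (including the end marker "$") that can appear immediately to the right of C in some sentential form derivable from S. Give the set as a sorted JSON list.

FIRST iteration:
pass 1:
  A via A→b b: +{b}
  B via B→c b: +{c}
  C via C→A S: +{b}
  C via C→c c: +{c}
  S via S→b: +{b}
  S via S→c A: +{c}
  FIRST(S)={b,c}  FIRST(A)={b}  FIRST(B)={c}  FIRST(C)={b,c}
pass 2:
  B via B→C B: +{b}
  FIRST(S)={b,c}  FIRST(A)={b}  FIRST(B)={b,c}  FIRST(C)={b,c}
pass 3: done
  FIRST(S)={b,c}  FIRST(A)={b}  FIRST(B)={b,c}  FIRST(C)={b,c}

FOLLOW sets:
initialize: $ ∈ FOLLOW(S)
iter 1:
  A→A A: FOLLOW(A) ⊇ FIRST(A) = {b}; new: +{b}
  B→B B: FOLLOW(B) ⊇ FIRST(B) = {b,c}; new: +{b,c}
  B→C B: FOLLOW(C) ⊇ FIRST(B) = {b,c}; new: +{b,c}
  C→A S: FOLLOW(A) ⊇ FIRST(S) = {b,c}; new: +{c}
  C→A S: FOLLOW(S) ⊇ FOLLOW(C) ⊇ {b,c}; new: +{b,c}
  C→C a: FOLLOW(C) ⊇ FIRST(a) = {a}; new: +{a}
  S→S a: FOLLOW(S) ⊇ FIRST(a) = {a}; new: +{a}
  S→b B: FOLLOW(B) ⊇ FOLLOW(S) ⊇ {$,a,b,c}; new: +{$,a}
  S→b C: FOLLOW(C) ⊇ FOLLOW(S) ⊇ {$,a,b,c}; new: +{$}
  S→c A: FOLLOW(A) ⊇ FOLLOW(S) ⊇ {$,a,b,c}; new: +{$,a}
  S: {$,a,b,c}  A: {$,a,b,c}  B: {$,a,b,c}  C: {$,a,b,c}
iter 2: — fixpoint
  S: {$,a,b,c}  A: {$,a,b,c}  B: {$,a,b,c}  C: {$,a,b,c}

FOLLOW(C) = ["$", "a", "b", "c"]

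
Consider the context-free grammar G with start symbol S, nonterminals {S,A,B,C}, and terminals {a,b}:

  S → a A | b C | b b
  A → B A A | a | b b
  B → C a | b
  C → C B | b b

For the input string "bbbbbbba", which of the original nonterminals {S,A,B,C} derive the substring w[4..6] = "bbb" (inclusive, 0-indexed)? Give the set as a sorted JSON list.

CNF form of G:
  S -> T0 C | T0 T0 | T1 A
  A -> B X2 | T0 T0 | a
  B -> C T1 | b
  C -> C B | T0 T0
  T0 -> b
  T1 -> a
  X2 -> A A

CYK fill, restricted to cells inside w[4..6]:
  T[4,4] 'b' = {B,T0}  orig:{B}
  T[5,5] 'b' = {B,T0}  orig:{B}
  T[6,6] 'b' = {B,T0}  orig:{B}
  T[4,5] 'bb' = {A,C,S}
  T[5,6] 'bb' = {A,C,S}
  T[4,6] 'bbb' = {C,S}

Original NTs in T[4,6] deriving "bbb": ["C", "S"]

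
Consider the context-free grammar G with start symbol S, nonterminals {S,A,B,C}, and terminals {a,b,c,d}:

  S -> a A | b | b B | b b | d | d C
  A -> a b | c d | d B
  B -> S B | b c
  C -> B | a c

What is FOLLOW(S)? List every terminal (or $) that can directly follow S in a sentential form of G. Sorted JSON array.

Compute FIRST by fixpoint:
pass 1:
  A via A→a b: +{a}
  A via A→c d: +{c}
  A via A→d B: +{d}
  B via B→b c: +{b}
  C via C→B: +{b}
  C via C→a c: +{a}
  S via S→a A: +{a}
  S via S→b: +{b}
  S via S→d: +{d}
  FIRST(S)={a,b,d}  FIRST(A)={a,c,d}  FIRST(B)={b}  FIRST(C)={a,b}
pass 2:
  B via B→S B: +{a,d}
  C via C→B: +{d}
  FIRST(S)={a,b,d}  FIRST(A)={a,c,d}  FIRST(B)={a,b,d}  FIRST(C)={a,b,d}
pass 3: done
  FIRST(S)={a,b,d}  FIRST(A)={a,c,d}  FIRST(B)={a,b,d}  FIRST(C)={a,b,d}

Compute FOLLOW by fixpoint:
initialize: $ ∈ FOLLOW(S)
[1]
  B→S B: FOLLOW(S) ⊇ FIRST(B) = {a,b,d}; new: +{a,b,d}
  S→a A: FOLLOW(A) ⊇ FOLLOW(S) ⊇ {$,a,b,d}; new: +{$,a,b,d}
  S→b B: FOLLOW(B) ⊇ FOLLOW(S) ⊇ {$,a,b,d}; new: +{$,a,b,d}
  S→d C: FOLLOW(C) ⊇ FOLLOW(S) ⊇ {$,a,b,d}; new: +{$,a,b,d}
  FOLLOW(S)={$,a,b,d}  FOLLOW(A)={$,a,b,d}  FOLLOW(B)={$,a,b,d}  FOLLOW(C)={$,a,b,d}
[2] — fixpoint
  FOLLOW(S)={$,a,b,d}  FOLLOW(A)={$,a,b,d}  FOLLOW(B)={$,a,b,d}  FOLLOW(C)={$,a,b,d}

FOLLOW(S) = ["$", "a", "b", "d"]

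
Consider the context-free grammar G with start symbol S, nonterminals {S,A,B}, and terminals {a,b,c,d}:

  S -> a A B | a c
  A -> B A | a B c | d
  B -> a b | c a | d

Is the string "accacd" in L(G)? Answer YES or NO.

Convert to CNF:
  S -> T0 T1 | T0 X4
  A -> B A | T0 X3 | d
  B -> T0 T2 | T1 T0 | d
  T0 -> a
  T1 -> c
  T2 -> b
  X3 -> B T1
  X4 -> A B

CYK fill:
  cell(0,0) a: {T0}  orig:{}
  cell(1,1) c: {T1}  orig:{}
  cell(2,2) c: {T1}  orig:{}
  cell(3,3) a: {T0}  orig:{}
  cell(4,4) c: {T1}  orig:{}
  cell(5,5) d: {A,B}
  cell(0,1) ac: {S}
  cell(1,2) cc: ∅
  cell(2,3) ca: {B}
  cell(3,4) ac: {S}
  cell(4,5) cd: ∅
  cell(0,2) acc: ∅
  cell(1,3) cca: ∅
  cell(2,4) cac: {X3}  orig:{}
  cell(3,5) acd: ∅
  cell(0,3) acca: ∅
  cell(1,4) ccac: ∅
  cell(2,5) cacd: ∅
  cell(0,4) accac: ∅
  cell(1,5) ccacd: ∅
  cell(0,5) accacd: ∅

S ∉ T[0,5] ⇒ NO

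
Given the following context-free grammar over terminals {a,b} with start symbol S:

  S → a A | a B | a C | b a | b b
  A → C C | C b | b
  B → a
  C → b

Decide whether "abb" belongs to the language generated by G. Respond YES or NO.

CNF form of G:
  S -> T0 T0 | T0 T1 | T1 A | T1 B | T1 C
  A -> C C | C T0 | b
  B -> a
  C -> b
  T0 -> b
  T1 -> a

Fill CYK table bottom-up:
  cell(0,0) a: {B,T1}  orig:{B}
  cell(1,1) b: {A,C,T0}  orig:{A,C}
  cell(2,2) b: {A,C,T0}  orig:{A,C}
  cell(0,1) ab: {S}
  cell(1,2) bb: {A,S}
  cell(0,2) abb: {S}

S ∈ T[0,2] ⇒ YES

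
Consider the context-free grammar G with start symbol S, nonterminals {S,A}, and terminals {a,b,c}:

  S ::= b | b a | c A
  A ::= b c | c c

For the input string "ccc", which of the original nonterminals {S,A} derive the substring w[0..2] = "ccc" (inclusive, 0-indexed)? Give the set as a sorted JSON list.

Convert to CNF:
  S -> T0 T2 | T1 A | b
  A -> T0 T1 | T1 T1
  T0 -> b
  T1 -> c
  T2 -> a

CYK fill — only the sub-triangle for w[0..2]:
  [0..0]={T1}  "c"  orig:{}
  [1..1]={T1}  "c"  orig:{}
  [2..2]={T1}  "c"  orig:{}
  [0..1]={A}  "cc"
  [1..2]={A}  "cc"
  [0..2]={S}  "ccc"

Original NTs in T[0,2] deriving "ccc": ["S"]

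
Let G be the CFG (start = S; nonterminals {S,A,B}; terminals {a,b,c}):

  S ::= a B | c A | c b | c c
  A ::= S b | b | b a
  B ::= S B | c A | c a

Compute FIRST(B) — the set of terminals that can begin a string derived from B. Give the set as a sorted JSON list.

Compute FIRST by fixpoint:
[1]
  A via A→b: +{b}
  B via B→c A: +{c}
  S via S→a B: +{a}
  S via S→c A: +{c}
  FIRST(S)={a,c}  FIRST(A)={b}  FIRST(B)={c}
[2]
  A via A→S b: +{a,c}
  B via B→S B: +{a}
  FIRST(S)={a,c}  FIRST(A)={a,b,c}  FIRST(B)={a,c}
[3] — fixpoint
  FIRST(S)={a,c}  FIRST(A)={a,b,c}  FIRST(B)={a,c}

FIRST(B) = ["a", "c"]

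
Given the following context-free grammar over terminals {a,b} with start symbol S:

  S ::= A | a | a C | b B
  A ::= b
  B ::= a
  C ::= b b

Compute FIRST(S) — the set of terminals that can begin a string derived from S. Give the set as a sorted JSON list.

FIRST sets, iterate to fixpoint:
pass 1:
  A via A→b: +{b}
  B via B→a: +{a}
  C via C→b b: +{b}
  S via S→A: +{b}
  S via S→a: +{a}
  FIRST[S]={a,b}  FIRST[A]={b}  FIRST[B]={a}  FIRST[C]={b}
pass 2: (stable)
  FIRST[S]={a,b}  FIRST[A]={b}  FIRST[B]={a}  FIRST[C]={b}

FIRST(S) = ["a", "b"]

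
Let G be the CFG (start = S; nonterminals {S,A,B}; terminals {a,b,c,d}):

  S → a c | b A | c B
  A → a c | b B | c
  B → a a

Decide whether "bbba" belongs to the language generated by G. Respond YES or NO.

CNF form of G:
  S -> T0 T1 | T1 B | T2 A
  A -> T0 T1 | T2 B | c
  B -> T0 T0
  T0 -> a
  T1 -> c
  T2 -> b

CYK fill:
  T[0,0] 'b' = {T2}  orig:{}
  T[1,1] 'b' = {T2}  orig:{}
  T[2,2] 'b' = {T2}  orig:{}
  T[3,3] 'a' = {T0}  orig:{}
  T[0,1] 'bb' = ∅
  T[1,2] 'bb' = ∅
  T[2,3] 'ba' = ∅
  T[0,2] 'bbb' = ∅
  T[1,3] 'bba' = ∅
  T[0,3] 'bbba' = ∅

S ∉ T[0,3] ⇒ NO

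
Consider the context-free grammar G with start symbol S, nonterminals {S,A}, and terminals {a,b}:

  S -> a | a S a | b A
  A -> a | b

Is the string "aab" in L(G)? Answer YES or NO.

Convert to CNF:
  S -> T0 X2 | T1 A | a
  A -> a | b
  T0 -> a
  T1 -> b
  X2 -> S T0

Fill CYK table bottom-up:
  cell(0,0) a: {A,S,T0}  orig:{A,S}
  cell(1,1) a: {A,S,T0}  orig:{A,S}
  cell(2,2) b: {A,T1}  orig:{A}
  cell(0,1) aa: {X2}  orig:{}
  cell(1,2) ab: ∅
  cell(0,2) aab: ∅

S ∉ T[0,2] ⇒ NO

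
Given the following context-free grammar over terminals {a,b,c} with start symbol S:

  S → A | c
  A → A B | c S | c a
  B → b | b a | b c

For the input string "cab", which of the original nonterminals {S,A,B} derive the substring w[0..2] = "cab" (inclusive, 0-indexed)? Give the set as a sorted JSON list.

Convert to CNF:
  S -> A B | T0 S | T0 T1 | c
  A -> A B | T0 S | T0 T1
  B -> T2 T0 | T2 T1 | b
  T0 -> c
  T1 -> a
  T2 -> b

Fill CYK table bottom-up, restricted to cells inside w[0..2]:
  T[0,0] 'c' = {S,T0}  orig:{S}
  T[1,1] 'a' = {T1}  orig:{}
  T[2,2] 'b' = {B,T2}  orig:{B}
  T[0,1] 'ca' = {A,S}
  T[1,2] 'ab' = ∅
  T[0,2] 'cab' = {A,S}

Original NTs in T[0,2] deriving "cab": ["A", "S"]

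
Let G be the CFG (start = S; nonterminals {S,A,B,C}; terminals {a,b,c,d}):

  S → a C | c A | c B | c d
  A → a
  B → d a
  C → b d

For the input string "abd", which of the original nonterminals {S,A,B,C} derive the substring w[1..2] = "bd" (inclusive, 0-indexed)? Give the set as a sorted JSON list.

Convert to CNF:
  S -> T1 C | T3 A | T3 B | T3 T0
  A -> a
  B -> T0 T1
  C -> T2 T0
  T0 -> d
  T1 -> a
  T2 -> b
  T3 -> c

CYK table (by increasing span) — only the sub-triangle for w[1..2]:
  T[1,1] 'b' = {T2}  orig:{}
  T[2,2] 'd' = {T0}  orig:{}
  T[1,2] 'bd' = {C}

Original NTs in T[1,2] deriving "bd": ["C"]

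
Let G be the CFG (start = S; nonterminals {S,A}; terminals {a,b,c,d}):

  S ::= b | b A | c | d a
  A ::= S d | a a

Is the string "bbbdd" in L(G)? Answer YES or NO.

Convert to CNF:
  S -> T0 T1 | T2 A | b | c
  A -> S T0 | T1 T1
  T0 -> d
  T1 -> a
  T2 -> b

CYK table (by increasing span):
  cell(0,0) b: {S,T2}  orig:{S}
  cell(1,1) b: {S,T2}  orig:{S}
  cell(2,2) b: {S,T2}  orig:{S}
  cell(3,3) d: {T0}  orig:{}
  cell(4,4) d: {T0}  orig:{}
  cell(0,1) bb: ∅
  cell(1,2) bb: ∅
  cell(2,3) bd: {A}
  cell(3,4) dd: ∅
  cell(0,2) bbb: ∅
  cell(1,3) bbd: {S}
  cell(2,4) bdd: ∅
  cell(0,3) bbbd: ∅
  cell(1,4) bbdd: {A}
  cell(0,4) bbbdd: {S}

S ∈ T[0,4] ⇒ YES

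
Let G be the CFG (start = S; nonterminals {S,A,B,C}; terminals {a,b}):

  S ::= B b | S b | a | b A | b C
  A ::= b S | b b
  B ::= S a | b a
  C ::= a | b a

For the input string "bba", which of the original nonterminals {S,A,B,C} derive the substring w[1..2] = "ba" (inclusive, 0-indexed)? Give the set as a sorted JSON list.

Convert to CNF:
  S -> B T0 | S T0 | T0 A | T0 C | a
  A -> T0 S | T0 T0
  B -> S T1 | T0 T1
  C -> T0 T1 | a
  T0 -> b
  T1 -> a

CYK table (by increasing span), restricted to cells inside w[1..2]:
  [1..1]={T0}  "b"  orig:{}
  [2..2]={C,S,T1}  "a"  orig:{C,S}
  [1..2]={A,B,C,S}  "ba"

Original NTs in T[1,2] deriving "ba": ["A", "B", "C", "S"]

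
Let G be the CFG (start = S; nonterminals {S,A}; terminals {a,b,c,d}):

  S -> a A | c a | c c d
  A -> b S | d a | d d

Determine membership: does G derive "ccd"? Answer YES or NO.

CNF form of G:
  S -> T2 A | T3 T2 | T3 X4
  A -> T0 S | T1 T1 | T1 T2
  T0 -> b
  T1 -> d
  T2 -> a
  T3 -> c
  X4 -> T3 T1

CYK table (by increasing span):
  cell(0,0) c: {T3}  orig:{}
  cell(1,1) c: {T3}  orig:{}
  cell(2,2) d: {T1}  orig:{}
  cell(0,1) cc: ∅
  cell(1,2) cd: {X4}  orig:{}
  cell(0,2) ccd: {S}

S ∈ T[0,2] ⇒ YES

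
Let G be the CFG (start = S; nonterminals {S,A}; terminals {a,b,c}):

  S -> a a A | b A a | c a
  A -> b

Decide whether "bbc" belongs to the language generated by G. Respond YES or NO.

Convert to CNF:
  S -> T0 X3 | T1 X4 | T2 T0
  A -> b
  T0 -> a
  T1 -> b
  T2 -> c
  X3 -> T0 A
  X4 -> A T0

CYK table (by increasing span):
  [0..0]={A,T1}  "b"  orig:{A}
  [1..1]={A,T1}  "b"  orig:{A}
  [2..2]={T2}  "c"  orig:{}
  [0..1]=∅  "bb"
  [1..2]=∅  "bc"
  [0..2]=∅  "bbc"

S ∉ T[0,2] ⇒ NO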